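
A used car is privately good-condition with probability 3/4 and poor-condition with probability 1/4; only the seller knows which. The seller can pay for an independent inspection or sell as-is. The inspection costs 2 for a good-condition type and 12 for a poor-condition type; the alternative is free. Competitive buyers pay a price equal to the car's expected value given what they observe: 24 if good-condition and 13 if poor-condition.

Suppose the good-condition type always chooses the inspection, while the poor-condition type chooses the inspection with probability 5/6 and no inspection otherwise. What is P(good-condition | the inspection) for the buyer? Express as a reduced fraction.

18/23

P(the inspection) = (3/4)·1 + (1/4)·(5/6) = 23/24.
By Bayes' rule, P(good-condition | the inspection) = (3/4) / (23/24) = 18/23.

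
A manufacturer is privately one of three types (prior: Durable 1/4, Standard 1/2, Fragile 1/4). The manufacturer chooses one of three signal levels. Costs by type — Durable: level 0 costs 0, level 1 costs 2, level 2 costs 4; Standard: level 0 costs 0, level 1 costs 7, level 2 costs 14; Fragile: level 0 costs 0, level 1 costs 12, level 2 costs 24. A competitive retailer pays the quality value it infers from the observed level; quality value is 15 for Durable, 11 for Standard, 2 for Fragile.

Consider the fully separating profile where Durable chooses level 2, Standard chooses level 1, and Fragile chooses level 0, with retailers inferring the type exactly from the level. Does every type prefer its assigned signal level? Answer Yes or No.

Separating prices: level 2 → 15, level 1 → 11, level 0 → 2.
Durable (assigned level 2): level 0: 2 − 0 = 2; level 1: 11 − 2 = 9; level 2: 15 − 4 = 11. Durable stays.
Standard (assigned level 1): level 0: 2 − 0 = 2; level 1: 11 − 7 = 4; level 2: 15 − 14 = 1. Standard stays.
Fragile (assigned level 0): level 0: 2 − 0 = 2; level 1: 11 − 12 = -1; level 2: 15 − 24 = -9. Fragile stays.
Every type prefers its assigned level; separation holds.

Yes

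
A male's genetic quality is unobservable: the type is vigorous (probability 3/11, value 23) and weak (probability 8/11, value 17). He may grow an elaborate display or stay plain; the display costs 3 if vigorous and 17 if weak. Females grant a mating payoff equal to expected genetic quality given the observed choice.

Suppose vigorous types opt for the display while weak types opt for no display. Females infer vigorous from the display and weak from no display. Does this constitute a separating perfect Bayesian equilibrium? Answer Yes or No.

Yes

Under these beliefs, the display earns mating payoff 23 and no display earns mating payoff 17.
vigorous: the display nets 23 − 3 = 20; no display nets 17. vigorous prefers the display.
weak: the display nets 23 − 17 = 6; no display nets 17. weak prefers no display.
Neither type deviates, so the separating profile is an equilibrium.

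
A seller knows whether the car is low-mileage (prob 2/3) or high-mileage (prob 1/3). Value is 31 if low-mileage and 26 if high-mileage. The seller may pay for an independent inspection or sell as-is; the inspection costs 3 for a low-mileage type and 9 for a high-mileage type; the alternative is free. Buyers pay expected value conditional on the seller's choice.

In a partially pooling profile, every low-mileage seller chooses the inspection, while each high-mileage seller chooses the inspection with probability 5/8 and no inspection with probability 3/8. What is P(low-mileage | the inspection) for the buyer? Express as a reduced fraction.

P(the inspection) = (2/3)·1 + (1/3)·(5/8) = 7/8.
By Bayes' rule, P(low-mileage | the inspection) = (2/3) / (7/8) = 16/21.

16/21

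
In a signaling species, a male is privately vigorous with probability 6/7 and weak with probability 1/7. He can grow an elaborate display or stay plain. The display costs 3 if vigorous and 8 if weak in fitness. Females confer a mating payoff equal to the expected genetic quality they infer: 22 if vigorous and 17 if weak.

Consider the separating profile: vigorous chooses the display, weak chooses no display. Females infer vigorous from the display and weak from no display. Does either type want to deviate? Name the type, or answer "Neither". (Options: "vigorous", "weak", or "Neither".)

The display pays 22; no display pays 17.
vigorous: assigned the display, nets 22 − 3 = 19; deviating to no display nets 17.
weak: assigned no display, nets 17; deviating to the display nets 22 − 8 = 14.
Both types strictly prefer their assigned action; no profitable deviation.

Neither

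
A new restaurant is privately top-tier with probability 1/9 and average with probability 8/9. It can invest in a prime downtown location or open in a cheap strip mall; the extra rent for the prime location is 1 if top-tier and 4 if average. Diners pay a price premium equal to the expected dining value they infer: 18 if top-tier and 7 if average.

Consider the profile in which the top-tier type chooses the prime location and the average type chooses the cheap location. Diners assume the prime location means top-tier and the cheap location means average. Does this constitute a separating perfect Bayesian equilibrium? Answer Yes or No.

No

Under these beliefs, the prime location earns price premium 18 and the cheap location earns price premium 7.
top-tier: the prime location nets 18 − 1 = 17; the cheap location nets 7. top-tier prefers the prime location.
average: the prime location nets 18 − 4 = 14; the cheap location nets 7. average would deviate to the prime location.
average has a profitable deviation, so the profile is not an equilibrium.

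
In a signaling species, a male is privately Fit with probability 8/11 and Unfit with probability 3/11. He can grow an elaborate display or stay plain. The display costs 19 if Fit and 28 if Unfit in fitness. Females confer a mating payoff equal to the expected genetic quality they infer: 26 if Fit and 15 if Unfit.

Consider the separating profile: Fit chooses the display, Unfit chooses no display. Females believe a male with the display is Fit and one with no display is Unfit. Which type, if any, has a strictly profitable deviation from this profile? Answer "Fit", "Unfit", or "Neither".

The display pays 26; no display pays 15.
Fit: assigned the display, nets 26 − 19 = 7; deviating to no display nets 15.
Unfit: assigned no display, nets 15; deviating to the display nets 26 − 28 = -2.
The Fit type gains 8 by deviating.

Fit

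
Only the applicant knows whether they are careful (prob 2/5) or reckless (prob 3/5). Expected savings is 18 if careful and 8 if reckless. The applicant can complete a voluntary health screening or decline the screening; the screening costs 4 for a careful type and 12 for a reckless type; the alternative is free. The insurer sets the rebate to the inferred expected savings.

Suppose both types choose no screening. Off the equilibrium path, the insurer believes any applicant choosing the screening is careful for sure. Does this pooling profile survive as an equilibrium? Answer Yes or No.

On path, the insurer holds the prior and pays 2/5·18 + 3/5·8 = 12. Off path (the screening), believing careful, it pays 18.
careful: no screening nets 12; the screening nets 18 − 4 = 14. careful would deviate.
reckless: no screening nets 12; the screening nets 18 − 12 = 6. reckless stays.
A type deviates, so pooling fails.

No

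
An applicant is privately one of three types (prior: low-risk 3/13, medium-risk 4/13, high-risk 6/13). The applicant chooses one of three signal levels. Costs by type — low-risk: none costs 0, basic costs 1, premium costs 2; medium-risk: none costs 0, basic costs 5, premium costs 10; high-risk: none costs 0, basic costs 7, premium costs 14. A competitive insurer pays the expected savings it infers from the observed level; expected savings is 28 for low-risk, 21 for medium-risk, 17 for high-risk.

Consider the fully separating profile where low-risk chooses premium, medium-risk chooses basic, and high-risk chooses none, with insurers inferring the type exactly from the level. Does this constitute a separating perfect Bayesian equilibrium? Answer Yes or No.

Separating rebates: premium → 28, basic → 21, none → 17.
low-risk (assigned premium): none: 17 − 0 = 17; basic: 21 − 1 = 20; premium: 28 − 2 = 26. low-risk stays.
medium-risk (assigned basic): none: 17 − 0 = 17; basic: 21 − 5 = 16; premium: 28 − 10 = 18. medium-risk prefers premium.
high-risk (assigned none): none: 17 − 0 = 17; basic: 21 − 7 = 14; premium: 28 − 14 = 14. high-risk stays.
At least one type deviates; the separating profile fails.

No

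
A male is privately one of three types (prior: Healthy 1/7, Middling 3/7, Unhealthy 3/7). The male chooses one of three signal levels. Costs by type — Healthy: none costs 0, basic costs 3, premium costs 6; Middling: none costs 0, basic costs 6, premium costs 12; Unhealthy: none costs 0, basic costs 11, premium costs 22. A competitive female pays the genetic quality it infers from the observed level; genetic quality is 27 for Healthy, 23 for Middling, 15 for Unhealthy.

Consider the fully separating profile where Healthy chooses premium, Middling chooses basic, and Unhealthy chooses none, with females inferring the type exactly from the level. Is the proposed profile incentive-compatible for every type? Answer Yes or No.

Yes

Separating mating payoffs: premium → 27, basic → 23, none → 15.
Healthy (assigned premium): none: 15 − 0 = 15; basic: 23 − 3 = 20; premium: 27 − 6 = 21. Healthy stays.
Middling (assigned basic): none: 15 − 0 = 15; basic: 23 − 6 = 17; premium: 27 − 12 = 15. Middling stays.
Unhealthy (assigned none): none: 15 − 0 = 15; basic: 23 − 11 = 12; premium: 27 − 22 = 5. Unhealthy stays.
Every type prefers its assigned level; separation holds.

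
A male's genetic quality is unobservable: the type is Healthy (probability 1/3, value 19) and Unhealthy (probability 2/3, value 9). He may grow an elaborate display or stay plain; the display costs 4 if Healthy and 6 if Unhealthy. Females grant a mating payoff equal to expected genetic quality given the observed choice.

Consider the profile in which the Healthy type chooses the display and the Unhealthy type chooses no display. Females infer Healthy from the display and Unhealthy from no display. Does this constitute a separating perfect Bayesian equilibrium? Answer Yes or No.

No

Under these beliefs, the display earns mating payoff 19 and no display earns mating payoff 9.
Healthy: the display nets 19 − 4 = 15; no display nets 9. Healthy prefers the display.
Unhealthy: the display nets 19 − 6 = 13; no display nets 9. Unhealthy would deviate to the display.
Unhealthy has a profitable deviation, so the profile is not an equilibrium.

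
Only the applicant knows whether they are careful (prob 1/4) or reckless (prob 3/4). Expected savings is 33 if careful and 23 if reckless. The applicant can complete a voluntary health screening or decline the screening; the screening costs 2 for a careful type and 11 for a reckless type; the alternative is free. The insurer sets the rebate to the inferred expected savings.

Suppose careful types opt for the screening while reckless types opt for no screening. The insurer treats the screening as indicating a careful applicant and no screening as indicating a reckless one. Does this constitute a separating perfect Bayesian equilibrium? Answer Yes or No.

Under these beliefs, the screening earns rebate 33 and no screening earns rebate 23.
careful: the screening nets 33 − 2 = 31; no screening nets 23. careful prefers the screening.
reckless: the screening nets 33 − 11 = 22; no screening nets 23. reckless prefers no screening.
Neither type deviates, so the separating profile is an equilibrium.

Yes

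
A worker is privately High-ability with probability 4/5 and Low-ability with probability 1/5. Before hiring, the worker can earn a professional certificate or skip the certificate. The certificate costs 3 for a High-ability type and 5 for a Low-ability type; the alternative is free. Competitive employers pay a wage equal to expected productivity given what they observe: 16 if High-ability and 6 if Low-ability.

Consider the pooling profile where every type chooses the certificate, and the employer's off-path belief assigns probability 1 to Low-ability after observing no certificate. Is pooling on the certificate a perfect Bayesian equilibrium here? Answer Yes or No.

On path, the employer holds the prior and pays 4/5·16 + 1/5·6 = 14. Off path (no certificate), believing Low-ability, it pays 6.
High-ability: the certificate nets 14 − 3 = 11; no certificate nets 6. High-ability stays.
Low-ability: the certificate nets 14 − 5 = 9; no certificate nets 6. Low-ability stays.
No type deviates, so pooling is sustained.

Yes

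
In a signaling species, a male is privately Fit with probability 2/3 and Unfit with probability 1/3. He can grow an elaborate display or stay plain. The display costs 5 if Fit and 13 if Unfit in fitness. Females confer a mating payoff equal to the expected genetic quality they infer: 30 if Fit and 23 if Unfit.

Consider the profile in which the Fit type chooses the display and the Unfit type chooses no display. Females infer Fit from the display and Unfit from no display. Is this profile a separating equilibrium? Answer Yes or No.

Under these beliefs, the display earns mating payoff 30 and no display earns mating payoff 23.
Fit: the display nets 30 − 5 = 25; no display nets 23. Fit prefers the display.
Unfit: the display nets 30 − 13 = 17; no display nets 23. Unfit prefers no display.
Neither type deviates, so the separating profile is an equilibrium.

Yes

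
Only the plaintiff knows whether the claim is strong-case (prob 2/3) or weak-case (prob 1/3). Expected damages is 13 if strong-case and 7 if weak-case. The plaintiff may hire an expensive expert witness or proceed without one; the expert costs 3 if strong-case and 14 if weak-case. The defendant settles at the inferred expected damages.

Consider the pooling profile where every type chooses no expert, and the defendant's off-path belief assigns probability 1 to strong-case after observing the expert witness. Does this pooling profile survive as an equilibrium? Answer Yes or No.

Yes

On path, the defendant holds the prior and pays 2/3·13 + 1/3·7 = 11. Off path (the expert witness), believing strong-case, it pays 13.
strong-case: no expert nets 11; the expert witness nets 13 − 3 = 10. strong-case stays.
weak-case: no expert nets 11; the expert witness nets 13 − 14 = -1. weak-case stays.
No type deviates, so pooling is sustained.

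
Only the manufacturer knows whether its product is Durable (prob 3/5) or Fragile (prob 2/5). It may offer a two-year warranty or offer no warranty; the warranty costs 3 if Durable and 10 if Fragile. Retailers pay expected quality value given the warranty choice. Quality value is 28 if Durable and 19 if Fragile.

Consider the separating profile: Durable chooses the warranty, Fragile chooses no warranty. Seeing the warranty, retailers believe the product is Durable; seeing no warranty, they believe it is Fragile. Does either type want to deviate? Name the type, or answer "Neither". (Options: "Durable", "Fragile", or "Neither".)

The warranty pays 28; no warranty pays 19.
Durable: assigned the warranty, nets 28 − 3 = 25; deviating to no warranty nets 19.
Fragile: assigned no warranty, nets 19; deviating to the warranty nets 28 − 10 = 18.
Both types strictly prefer their assigned action; no profitable deviation.

Neither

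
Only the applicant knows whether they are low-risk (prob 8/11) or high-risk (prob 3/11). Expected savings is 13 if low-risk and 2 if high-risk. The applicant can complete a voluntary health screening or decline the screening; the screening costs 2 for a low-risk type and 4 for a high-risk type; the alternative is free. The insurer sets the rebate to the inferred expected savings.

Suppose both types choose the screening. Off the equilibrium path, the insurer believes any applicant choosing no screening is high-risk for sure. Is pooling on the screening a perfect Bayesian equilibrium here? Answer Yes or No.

On path, the insurer holds the prior and pays 8/11·13 + 3/11·2 = 10. Off path (no screening), believing high-risk, it pays 2.
low-risk: the screening nets 10 − 2 = 8; no screening nets 2. low-risk stays.
high-risk: the screening nets 10 − 4 = 6; no screening nets 2. high-risk stays.
No type deviates, so pooling is sustained.

Yes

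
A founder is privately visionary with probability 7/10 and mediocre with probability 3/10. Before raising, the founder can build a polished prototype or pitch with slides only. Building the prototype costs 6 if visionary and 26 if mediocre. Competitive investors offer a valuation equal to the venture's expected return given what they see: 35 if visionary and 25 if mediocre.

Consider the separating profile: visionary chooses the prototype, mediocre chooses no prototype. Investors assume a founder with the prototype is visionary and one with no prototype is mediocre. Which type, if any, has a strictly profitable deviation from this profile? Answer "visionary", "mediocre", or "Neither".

Neither

The prototype pays 35; no prototype pays 25.
visionary: assigned the prototype, nets 35 − 6 = 29; deviating to no prototype nets 25.
mediocre: assigned no prototype, nets 25; deviating to the prototype nets 35 − 26 = 9.
Both types strictly prefer their assigned action; no profitable deviation.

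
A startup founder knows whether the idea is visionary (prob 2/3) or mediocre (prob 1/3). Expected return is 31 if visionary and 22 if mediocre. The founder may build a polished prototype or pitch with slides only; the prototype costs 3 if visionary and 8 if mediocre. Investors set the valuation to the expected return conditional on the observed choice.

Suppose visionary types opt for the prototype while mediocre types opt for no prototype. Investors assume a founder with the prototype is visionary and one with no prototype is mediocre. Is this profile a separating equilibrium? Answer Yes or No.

No

Under these beliefs, the prototype earns valuation 31 and no prototype earns valuation 22.
visionary: the prototype nets 31 − 3 = 28; no prototype nets 22. visionary prefers the prototype.
mediocre: the prototype nets 31 − 8 = 23; no prototype nets 22. mediocre would deviate to the prototype.
mediocre has a profitable deviation, so the profile is not an equilibrium.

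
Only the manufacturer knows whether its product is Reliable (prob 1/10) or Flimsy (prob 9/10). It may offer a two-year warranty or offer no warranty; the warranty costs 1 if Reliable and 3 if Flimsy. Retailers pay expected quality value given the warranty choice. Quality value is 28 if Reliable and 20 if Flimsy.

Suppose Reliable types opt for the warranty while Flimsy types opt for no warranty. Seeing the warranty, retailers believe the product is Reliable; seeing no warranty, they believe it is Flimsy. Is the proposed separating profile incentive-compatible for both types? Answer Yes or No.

No

Under these beliefs, the warranty earns price 28 and no warranty earns price 20.
Reliable: the warranty nets 28 − 1 = 27; no warranty nets 20. Reliable prefers the warranty.
Flimsy: the warranty nets 28 − 3 = 25; no warranty nets 20. Flimsy would deviate to the warranty.
Flimsy has a profitable deviation, so the profile is not an equilibrium.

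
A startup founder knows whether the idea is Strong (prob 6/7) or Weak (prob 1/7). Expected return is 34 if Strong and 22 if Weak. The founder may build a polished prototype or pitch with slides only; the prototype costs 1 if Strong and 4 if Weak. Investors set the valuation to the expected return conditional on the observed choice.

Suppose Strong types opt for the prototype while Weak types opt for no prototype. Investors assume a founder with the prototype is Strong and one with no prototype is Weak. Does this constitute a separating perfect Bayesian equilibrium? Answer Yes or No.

No

Under these beliefs, the prototype earns valuation 34 and no prototype earns valuation 22.
Strong: the prototype nets 34 − 1 = 33; no prototype nets 22. Strong prefers the prototype.
Weak: the prototype nets 34 − 4 = 30; no prototype nets 22. Weak would deviate to the prototype.
Weak has a profitable deviation, so the profile is not an equilibrium.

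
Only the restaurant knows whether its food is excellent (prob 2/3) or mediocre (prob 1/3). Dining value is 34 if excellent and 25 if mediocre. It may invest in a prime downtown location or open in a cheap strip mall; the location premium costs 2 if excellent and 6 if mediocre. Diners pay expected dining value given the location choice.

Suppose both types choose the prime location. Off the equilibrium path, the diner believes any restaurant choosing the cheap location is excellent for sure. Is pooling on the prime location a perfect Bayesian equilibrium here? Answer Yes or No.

No

On path, the diner holds the prior and pays 2/3·34 + 1/3·25 = 31. Off path (the cheap location), believing excellent, it pays 34.
excellent: the prime location nets 31 − 2 = 29; the cheap location nets 34. excellent would deviate.
mediocre: the prime location nets 31 − 6 = 25; the cheap location nets 34. mediocre would deviate.
A type deviates, so pooling fails.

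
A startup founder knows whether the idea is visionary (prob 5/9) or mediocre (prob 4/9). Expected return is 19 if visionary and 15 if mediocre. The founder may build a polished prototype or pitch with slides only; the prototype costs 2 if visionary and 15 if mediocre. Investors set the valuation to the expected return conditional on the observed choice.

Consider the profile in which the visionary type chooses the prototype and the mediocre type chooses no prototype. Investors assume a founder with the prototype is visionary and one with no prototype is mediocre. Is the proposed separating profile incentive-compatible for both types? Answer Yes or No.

Yes

Under these beliefs, the prototype earns valuation 19 and no prototype earns valuation 15.
visionary: the prototype nets 19 − 2 = 17; no prototype nets 15. visionary prefers the prototype.
mediocre: the prototype nets 19 − 15 = 4; no prototype nets 15. mediocre prefers no prototype.
Neither type deviates, so the separating profile is an equilibrium.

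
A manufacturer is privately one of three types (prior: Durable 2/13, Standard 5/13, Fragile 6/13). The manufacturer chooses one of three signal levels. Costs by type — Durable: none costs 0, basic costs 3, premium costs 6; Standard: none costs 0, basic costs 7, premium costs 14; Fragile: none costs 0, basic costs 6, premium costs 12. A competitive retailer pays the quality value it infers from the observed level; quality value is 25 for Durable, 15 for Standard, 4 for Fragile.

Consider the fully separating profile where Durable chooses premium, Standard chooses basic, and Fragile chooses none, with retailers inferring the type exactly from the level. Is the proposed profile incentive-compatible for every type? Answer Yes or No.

No

Separating prices: premium → 25, basic → 15, none → 4.
Durable (assigned premium): none: 4 − 0 = 4; basic: 15 − 3 = 12; premium: 25 − 6 = 19. Durable stays.
Standard (assigned basic): none: 4 − 0 = 4; basic: 15 − 7 = 8; premium: 25 − 14 = 11. Standard prefers premium.
Fragile (assigned none): none: 4 − 0 = 4; basic: 15 − 6 = 9; premium: 25 − 12 = 13. Fragile prefers premium.
At least one type deviates; the separating profile fails.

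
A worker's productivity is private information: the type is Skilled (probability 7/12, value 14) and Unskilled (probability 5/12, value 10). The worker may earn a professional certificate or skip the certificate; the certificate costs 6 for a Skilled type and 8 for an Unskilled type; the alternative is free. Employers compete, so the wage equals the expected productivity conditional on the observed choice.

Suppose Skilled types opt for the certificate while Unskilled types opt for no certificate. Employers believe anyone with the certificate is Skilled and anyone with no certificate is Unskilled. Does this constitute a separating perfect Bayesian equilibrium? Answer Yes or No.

Under these beliefs, the certificate earns wage 14 and no certificate earns wage 10.
Skilled: the certificate nets 14 − 6 = 8; no certificate nets 10. Skilled would deviate to no certificate.
Unskilled: the certificate nets 14 − 8 = 6; no certificate nets 10. Unskilled prefers no certificate.
Skilled has a profitable deviation, so the profile is not an equilibrium.

No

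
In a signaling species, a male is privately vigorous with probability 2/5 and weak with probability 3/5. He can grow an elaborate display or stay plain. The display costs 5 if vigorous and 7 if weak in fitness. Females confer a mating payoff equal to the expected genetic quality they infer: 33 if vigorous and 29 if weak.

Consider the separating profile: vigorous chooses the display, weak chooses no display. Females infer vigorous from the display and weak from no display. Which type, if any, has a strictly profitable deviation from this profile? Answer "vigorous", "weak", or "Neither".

vigorous

The display pays 33; no display pays 29.
vigorous: assigned the display, nets 33 − 5 = 28; deviating to no display nets 29.
weak: assigned no display, nets 29; deviating to the display nets 33 − 7 = 26.
The vigorous type gains 1 by deviating.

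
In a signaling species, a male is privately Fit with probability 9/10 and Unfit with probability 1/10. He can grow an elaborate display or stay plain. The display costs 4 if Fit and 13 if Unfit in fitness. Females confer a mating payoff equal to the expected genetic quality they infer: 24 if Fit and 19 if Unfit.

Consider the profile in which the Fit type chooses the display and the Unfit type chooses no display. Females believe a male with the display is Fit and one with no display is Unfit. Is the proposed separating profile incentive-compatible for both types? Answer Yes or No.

Under these beliefs, the display earns mating payoff 24 and no display earns mating payoff 19.
Fit: the display nets 24 − 4 = 20; no display nets 19. Fit prefers the display.
Unfit: the display nets 24 − 13 = 11; no display nets 19. Unfit prefers no display.
Neither type deviates, so the separating profile is an equilibrium.

Yes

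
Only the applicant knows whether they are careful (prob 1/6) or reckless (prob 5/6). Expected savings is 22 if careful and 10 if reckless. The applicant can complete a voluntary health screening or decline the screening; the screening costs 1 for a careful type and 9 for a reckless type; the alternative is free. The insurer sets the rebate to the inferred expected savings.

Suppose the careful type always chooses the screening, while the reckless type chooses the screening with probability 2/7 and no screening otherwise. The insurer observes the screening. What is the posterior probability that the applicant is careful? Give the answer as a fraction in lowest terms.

7/17

P(the screening) = (1/6)·1 + (5/6)·(2/7) = 17/42.
By Bayes' rule, P(careful | the screening) = (1/6) / (17/42) = 7/17.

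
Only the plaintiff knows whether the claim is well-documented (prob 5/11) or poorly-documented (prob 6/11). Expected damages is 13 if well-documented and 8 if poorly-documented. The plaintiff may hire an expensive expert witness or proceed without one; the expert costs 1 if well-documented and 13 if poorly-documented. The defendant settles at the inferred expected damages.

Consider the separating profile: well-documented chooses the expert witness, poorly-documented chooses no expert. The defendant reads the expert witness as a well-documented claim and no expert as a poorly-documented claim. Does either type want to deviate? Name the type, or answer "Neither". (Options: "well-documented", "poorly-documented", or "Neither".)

Neither

The expert witness pays 13; no expert pays 8.
well-documented: assigned the expert witness, nets 13 − 1 = 12; deviating to no expert nets 8.
poorly-documented: assigned no expert, nets 8; deviating to the expert witness nets 13 − 13 = 0.
Both types strictly prefer their assigned action; no profitable deviation.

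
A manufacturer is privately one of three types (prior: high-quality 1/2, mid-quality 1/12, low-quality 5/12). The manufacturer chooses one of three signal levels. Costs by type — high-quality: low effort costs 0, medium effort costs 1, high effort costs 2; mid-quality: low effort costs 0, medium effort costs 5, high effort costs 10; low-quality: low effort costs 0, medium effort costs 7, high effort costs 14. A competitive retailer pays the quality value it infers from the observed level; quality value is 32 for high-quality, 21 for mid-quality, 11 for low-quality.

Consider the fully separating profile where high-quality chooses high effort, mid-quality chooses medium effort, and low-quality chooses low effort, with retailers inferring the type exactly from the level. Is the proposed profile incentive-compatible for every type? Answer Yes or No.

Separating prices: high effort → 32, medium effort → 21, low effort → 11.
high-quality (assigned high effort): low effort: 11 − 0 = 11; medium effort: 21 − 1 = 20; high effort: 32 − 2 = 30. high-quality stays.
mid-quality (assigned medium effort): low effort: 11 − 0 = 11; medium effort: 21 − 5 = 16; high effort: 32 − 10 = 22. mid-quality prefers high effort.
low-quality (assigned low effort): low effort: 11 − 0 = 11; medium effort: 21 − 7 = 14; high effort: 32 − 14 = 18. low-quality prefers high effort.
At least one type deviates; the separating profile fails.

No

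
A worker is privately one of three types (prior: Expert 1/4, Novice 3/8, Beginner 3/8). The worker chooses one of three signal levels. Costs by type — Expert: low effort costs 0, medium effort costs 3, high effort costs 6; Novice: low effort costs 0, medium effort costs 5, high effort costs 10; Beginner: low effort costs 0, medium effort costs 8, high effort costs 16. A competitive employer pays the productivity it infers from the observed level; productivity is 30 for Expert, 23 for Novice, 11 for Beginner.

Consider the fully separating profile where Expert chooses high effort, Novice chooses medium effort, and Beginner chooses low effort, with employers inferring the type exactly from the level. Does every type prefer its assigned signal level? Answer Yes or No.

No

Separating wages: high effort → 30, medium effort → 23, low effort → 11.
Expert (assigned high effort): low effort: 11 − 0 = 11; medium effort: 23 − 3 = 20; high effort: 30 − 6 = 24. Expert stays.
Novice (assigned medium effort): low effort: 11 − 0 = 11; medium effort: 23 − 5 = 18; high effort: 30 − 10 = 20. Novice prefers high effort.
Beginner (assigned low effort): low effort: 11 − 0 = 11; medium effort: 23 − 8 = 15; high effort: 30 − 16 = 14. Beginner prefers medium effort.
At least one type deviates; the separating profile fails.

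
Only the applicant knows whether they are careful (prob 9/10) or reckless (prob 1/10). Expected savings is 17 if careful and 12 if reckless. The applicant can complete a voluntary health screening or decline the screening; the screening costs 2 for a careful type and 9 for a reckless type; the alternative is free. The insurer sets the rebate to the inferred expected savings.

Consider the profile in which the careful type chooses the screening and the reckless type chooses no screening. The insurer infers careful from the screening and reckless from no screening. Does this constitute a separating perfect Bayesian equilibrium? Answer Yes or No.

Yes

Under these beliefs, the screening earns rebate 17 and no screening earns rebate 12.
careful: the screening nets 17 − 2 = 15; no screening nets 12. careful prefers the screening.
reckless: the screening nets 17 − 9 = 8; no screening nets 12. reckless prefers no screening.
Neither type deviates, so the separating profile is an equilibrium.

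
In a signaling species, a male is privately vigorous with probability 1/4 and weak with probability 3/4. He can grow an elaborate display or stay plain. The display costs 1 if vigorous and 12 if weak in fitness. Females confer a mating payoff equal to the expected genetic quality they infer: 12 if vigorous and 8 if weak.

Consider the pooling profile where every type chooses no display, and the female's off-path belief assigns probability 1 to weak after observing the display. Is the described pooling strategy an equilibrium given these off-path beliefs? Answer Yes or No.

Yes

On path, the female holds the prior and pays 1/4·12 + 3/4·8 = 9. Off path (the display), believing weak, it pays 8.
vigorous: no display nets 9; the display nets 8 − 1 = 7. vigorous stays.
weak: no display nets 9; the display nets 8 − 12 = -4. weak stays.
No type deviates, so pooling is sustained.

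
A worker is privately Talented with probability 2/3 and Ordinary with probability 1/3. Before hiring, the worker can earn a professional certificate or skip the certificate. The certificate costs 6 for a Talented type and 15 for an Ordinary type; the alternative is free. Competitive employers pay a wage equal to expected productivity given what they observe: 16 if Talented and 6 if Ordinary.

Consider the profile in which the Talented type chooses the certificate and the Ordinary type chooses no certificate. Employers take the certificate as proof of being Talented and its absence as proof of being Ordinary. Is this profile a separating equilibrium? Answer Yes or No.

Under these beliefs, the certificate earns wage 16 and no certificate earns wage 6.
Talented: the certificate nets 16 − 6 = 10; no certificate nets 6. Talented prefers the certificate.
Ordinary: the certificate nets 16 − 15 = 1; no certificate nets 6. Ordinary prefers no certificate.
Neither type deviates, so the separating profile is an equilibrium.

Yes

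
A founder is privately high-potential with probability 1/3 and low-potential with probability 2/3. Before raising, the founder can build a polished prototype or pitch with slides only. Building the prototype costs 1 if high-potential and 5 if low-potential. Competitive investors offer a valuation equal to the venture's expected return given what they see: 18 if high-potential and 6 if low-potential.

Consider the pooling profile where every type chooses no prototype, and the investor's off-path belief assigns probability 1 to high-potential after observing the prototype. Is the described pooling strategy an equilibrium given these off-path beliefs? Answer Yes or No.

No

On path, the investor holds the prior and pays 1/3·18 + 2/3·6 = 10. Off path (the prototype), believing high-potential, it pays 18.
high-potential: no prototype nets 10; the prototype nets 18 − 1 = 17. high-potential would deviate.
low-potential: no prototype nets 10; the prototype nets 18 − 5 = 13. low-potential would deviate.
A type deviates, so pooling fails.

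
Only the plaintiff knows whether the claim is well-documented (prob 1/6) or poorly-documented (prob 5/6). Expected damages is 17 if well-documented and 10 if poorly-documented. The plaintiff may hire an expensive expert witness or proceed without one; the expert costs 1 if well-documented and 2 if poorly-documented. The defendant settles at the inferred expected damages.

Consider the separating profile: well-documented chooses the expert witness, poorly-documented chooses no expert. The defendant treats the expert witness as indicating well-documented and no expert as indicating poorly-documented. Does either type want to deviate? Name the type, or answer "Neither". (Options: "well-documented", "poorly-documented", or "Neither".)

poorly-documented

The expert witness pays 17; no expert pays 10.
well-documented: assigned the expert witness, nets 17 − 1 = 16; deviating to no expert nets 10.
poorly-documented: assigned no expert, nets 10; deviating to the expert witness nets 17 − 2 = 15.
The poorly-documented type gains 5 by deviating.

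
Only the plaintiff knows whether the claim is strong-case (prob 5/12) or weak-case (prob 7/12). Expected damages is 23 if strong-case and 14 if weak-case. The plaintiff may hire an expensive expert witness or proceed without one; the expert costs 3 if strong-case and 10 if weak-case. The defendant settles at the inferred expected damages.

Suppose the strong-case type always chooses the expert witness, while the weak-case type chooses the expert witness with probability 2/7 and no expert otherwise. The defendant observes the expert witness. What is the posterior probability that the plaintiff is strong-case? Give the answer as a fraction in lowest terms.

5/7

P(the expert witness) = (5/12)·1 + (7/12)·(2/7) = 7/12.
By Bayes' rule, P(strong-case | the expert witness) = (5/12) / (7/12) = 5/7.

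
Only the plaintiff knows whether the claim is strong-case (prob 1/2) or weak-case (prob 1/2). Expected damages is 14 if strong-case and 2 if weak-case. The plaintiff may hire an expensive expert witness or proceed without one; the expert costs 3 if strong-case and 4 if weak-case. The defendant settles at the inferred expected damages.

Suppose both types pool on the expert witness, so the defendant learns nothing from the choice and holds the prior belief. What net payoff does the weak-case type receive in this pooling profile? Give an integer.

4

Pooled settlement = 1/2·14 + 1/2·2 = 8.
weak-case pays cost 4 for the expert witness, so net payoff = 8 − 4 = 4.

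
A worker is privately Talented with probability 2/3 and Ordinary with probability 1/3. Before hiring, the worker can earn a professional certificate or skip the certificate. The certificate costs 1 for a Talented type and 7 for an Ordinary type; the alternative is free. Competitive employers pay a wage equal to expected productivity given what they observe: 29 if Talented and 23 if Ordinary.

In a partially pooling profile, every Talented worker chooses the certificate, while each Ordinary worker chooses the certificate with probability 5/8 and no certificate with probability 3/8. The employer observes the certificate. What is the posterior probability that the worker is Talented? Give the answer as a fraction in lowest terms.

16/21

P(the certificate) = (2/3)·1 + (1/3)·(5/8) = 7/8.
By Bayes' rule, P(Talented | the certificate) = (2/3) / (7/8) = 16/21.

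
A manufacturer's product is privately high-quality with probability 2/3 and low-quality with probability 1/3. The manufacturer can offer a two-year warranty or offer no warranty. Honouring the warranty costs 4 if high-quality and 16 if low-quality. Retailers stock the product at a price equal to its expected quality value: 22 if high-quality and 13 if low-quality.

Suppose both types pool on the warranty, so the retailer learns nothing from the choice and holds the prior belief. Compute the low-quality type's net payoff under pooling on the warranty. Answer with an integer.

Pooled price = 2/3·22 + 1/3·13 = 19.
low-quality pays cost 16 for the warranty, so net payoff = 19 − 16 = 3.

3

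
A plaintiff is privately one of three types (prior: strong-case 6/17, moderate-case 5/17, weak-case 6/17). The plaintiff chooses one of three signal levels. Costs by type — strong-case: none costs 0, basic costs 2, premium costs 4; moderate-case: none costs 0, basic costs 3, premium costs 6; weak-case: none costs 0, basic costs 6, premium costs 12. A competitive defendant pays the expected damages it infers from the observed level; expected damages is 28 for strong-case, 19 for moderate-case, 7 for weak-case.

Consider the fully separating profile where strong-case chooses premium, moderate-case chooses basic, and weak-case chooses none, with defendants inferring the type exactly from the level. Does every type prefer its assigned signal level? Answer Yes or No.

Separating settlements: premium → 28, basic → 19, none → 7.
strong-case (assigned premium): none: 7 − 0 = 7; basic: 19 − 2 = 17; premium: 28 − 4 = 24. strong-case stays.
moderate-case (assigned basic): none: 7 − 0 = 7; basic: 19 − 3 = 16; premium: 28 − 6 = 22. moderate-case prefers premium.
weak-case (assigned none): none: 7 − 0 = 7; basic: 19 − 6 = 13; premium: 28 − 12 = 16. weak-case prefers premium.
At least one type deviates; the separating profile fails.

No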